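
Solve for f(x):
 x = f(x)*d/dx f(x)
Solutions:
 f(x) = -sqrt(C1 + x^2)
 f(x) = sqrt(C1 + x^2)


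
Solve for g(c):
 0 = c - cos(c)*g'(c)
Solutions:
 g(c) = C1 + Integral(c/cos(c), c)


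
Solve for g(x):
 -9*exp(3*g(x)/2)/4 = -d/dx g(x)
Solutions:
 g(x) = 2*log(-1/(C1 + 27*x))/3 + 2*log(2)
 g(x) = 2*log((-1/(C1 + 9*x))^(1/3)*(-3^(2/3)/3 - 3^(1/6)*I))
 g(x) = 2*log((-1/(C1 + 9*x))^(1/3)*(-3^(2/3)/3 + 3^(1/6)*I))


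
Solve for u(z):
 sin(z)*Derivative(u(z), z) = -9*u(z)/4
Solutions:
 u(z) = C1*(cos(z) + 1)^(9/8)/(cos(z) - 1)^(9/8)


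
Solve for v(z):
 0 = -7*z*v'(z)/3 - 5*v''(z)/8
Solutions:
 v(z) = C1 + C2*erf(2*sqrt(105)*z/15)


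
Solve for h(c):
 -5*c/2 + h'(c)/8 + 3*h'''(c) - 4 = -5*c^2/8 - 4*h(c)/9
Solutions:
 h(c) = C1*exp(-c*(-8*(2 + sqrt(4098)/32)^(1/3) + (2 + sqrt(4098)/32)^(-1/3))/48)*sin(sqrt(3)*c*((2 + sqrt(4098)/32)^(-1/3) + 8*(2 + sqrt(4098)/32)^(1/3))/48) + C2*exp(-c*(-8*(2 + sqrt(4098)/32)^(1/3) + (2 + sqrt(4098)/32)^(-1/3))/48)*cos(sqrt(3)*c*((2 + sqrt(4098)/32)^(-1/3) + 8*(2 + sqrt(4098)/32)^(1/3))/48) + C3*exp(c*(-8*(2 + sqrt(4098)/32)^(1/3) + (2 + sqrt(4098)/32)^(-1/3))/24) - 45*c^2/32 + 3285*c/512 + 117891/16384


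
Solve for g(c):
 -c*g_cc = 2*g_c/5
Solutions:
 g(c) = C1 + C2*c^(3/5)


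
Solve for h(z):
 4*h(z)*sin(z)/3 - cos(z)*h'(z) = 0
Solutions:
 h(z) = C1/cos(z)^(4/3)


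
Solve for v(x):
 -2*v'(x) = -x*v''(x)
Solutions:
 v(x) = C1 + C2*x^3


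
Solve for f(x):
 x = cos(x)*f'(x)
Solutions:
 f(x) = C1 + Integral(x/cos(x), x)


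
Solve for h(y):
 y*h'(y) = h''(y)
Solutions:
 h(y) = C1 + C2*erfi(sqrt(2)*y/2)


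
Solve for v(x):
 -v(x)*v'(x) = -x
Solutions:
 v(x) = -sqrt(C1 + x^2)
 v(x) = sqrt(C1 + x^2)


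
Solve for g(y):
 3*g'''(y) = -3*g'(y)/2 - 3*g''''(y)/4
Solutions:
 g(y) = C1 + C2*exp(y*(-8 + 16/(3*sqrt(465) + 91)^(1/3) + (3*sqrt(465) + 91)^(1/3))/6)*sin(sqrt(3)*y*(-(3*sqrt(465) + 91)^(1/3) + 16/(3*sqrt(465) + 91)^(1/3))/6) + C3*exp(y*(-8 + 16/(3*sqrt(465) + 91)^(1/3) + (3*sqrt(465) + 91)^(1/3))/6)*cos(sqrt(3)*y*(-(3*sqrt(465) + 91)^(1/3) + 16/(3*sqrt(465) + 91)^(1/3))/6) + C4*exp(-y*(16/(3*sqrt(465) + 91)^(1/3) + 4 + (3*sqrt(465) + 91)^(1/3))/3)


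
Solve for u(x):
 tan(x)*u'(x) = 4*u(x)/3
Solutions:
 u(x) = C1*sin(x)^(4/3)


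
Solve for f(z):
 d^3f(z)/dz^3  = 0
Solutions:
 f(z) = C1 + C2*z + C3*z^2


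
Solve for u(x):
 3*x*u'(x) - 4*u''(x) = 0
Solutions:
 u(x) = C1 + C2*erfi(sqrt(6)*x/4)


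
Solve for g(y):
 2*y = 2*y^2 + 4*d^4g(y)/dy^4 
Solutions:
 g(y) = C1 + C2*y + C3*y^2 + C4*y^3 - y^6/720 + y^5/240


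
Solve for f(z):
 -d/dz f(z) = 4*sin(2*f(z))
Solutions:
 f(z) = pi - acos((-C1 - exp(16*z))/(C1 - exp(16*z)))/2
 f(z) = acos((-C1 - exp(16*z))/(C1 - exp(16*z)))/2


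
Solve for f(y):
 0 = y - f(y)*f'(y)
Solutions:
 f(y) = -sqrt(C1 + y^2)
 f(y) = sqrt(C1 + y^2)


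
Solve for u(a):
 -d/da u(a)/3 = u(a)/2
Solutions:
 u(a) = C1*exp(-3*a/2)


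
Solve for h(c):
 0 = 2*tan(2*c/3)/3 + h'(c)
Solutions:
 h(c) = C1 + log(cos(2*c/3))


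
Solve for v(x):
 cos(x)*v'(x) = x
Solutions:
 v(x) = C1 + Integral(x/cos(x), x)


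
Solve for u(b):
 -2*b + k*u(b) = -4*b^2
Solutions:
 u(b) = 2*b*(1 - 2*b)/k


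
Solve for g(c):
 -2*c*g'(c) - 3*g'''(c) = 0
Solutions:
 g(c) = C1 + Integral(C2*airyai(-2^(1/3)*3^(2/3)*c/3) + C3*airybi(-2^(1/3)*3^(2/3)*c/3), c)


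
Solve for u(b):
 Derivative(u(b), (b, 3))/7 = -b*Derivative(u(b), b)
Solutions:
 u(b) = C1 + Integral(C2*airyai(-7^(1/3)*b) + C3*airybi(-7^(1/3)*b), b)


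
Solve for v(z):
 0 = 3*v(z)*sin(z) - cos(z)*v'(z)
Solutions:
 v(z) = C1/cos(z)^3


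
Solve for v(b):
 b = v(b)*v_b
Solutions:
 v(b) = -sqrt(C1 + b^2)
 v(b) = sqrt(C1 + b^2)


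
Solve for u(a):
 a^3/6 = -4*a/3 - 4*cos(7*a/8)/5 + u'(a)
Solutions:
 u(a) = C1 + a^4/24 + 2*a^2/3 + 32*sin(7*a/8)/35


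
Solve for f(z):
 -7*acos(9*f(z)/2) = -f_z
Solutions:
 Integral(1/acos(9*_y/2), (_y, f(z))) = C1 + 7*z


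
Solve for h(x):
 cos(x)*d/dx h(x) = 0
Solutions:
 h(x) = C1


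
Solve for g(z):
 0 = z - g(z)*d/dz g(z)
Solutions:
 g(z) = -sqrt(C1 + z^2)
 g(z) = sqrt(C1 + z^2)


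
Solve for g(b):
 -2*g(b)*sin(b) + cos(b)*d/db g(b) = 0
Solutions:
 g(b) = C1/cos(b)^2


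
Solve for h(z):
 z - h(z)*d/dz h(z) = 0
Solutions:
 h(z) = -sqrt(C1 + z^2)
 h(z) = sqrt(C1 + z^2)


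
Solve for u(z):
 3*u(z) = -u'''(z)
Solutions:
 u(z) = C3*exp(-3^(1/3)*z) + (C1*sin(3^(5/6)*z/2) + C2*cos(3^(5/6)*z/2))*exp(3^(1/3)*z/2)


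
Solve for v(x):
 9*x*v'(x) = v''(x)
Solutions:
 v(x) = C1 + C2*erfi(3*sqrt(2)*x/2)


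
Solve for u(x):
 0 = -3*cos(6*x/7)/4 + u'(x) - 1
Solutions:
 u(x) = C1 + x + 7*sin(6*x/7)/8


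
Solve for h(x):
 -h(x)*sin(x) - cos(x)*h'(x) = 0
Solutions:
 h(x) = C1*cos(x)


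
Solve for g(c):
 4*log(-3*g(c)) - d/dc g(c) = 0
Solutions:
 -Integral(1/(log(-_y) + log(3)), (_y, g(c)))/4 = C1 - c


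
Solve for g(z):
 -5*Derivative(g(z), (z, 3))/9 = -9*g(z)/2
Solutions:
 g(z) = C3*exp(3*10^(2/3)*3^(1/3)*z/10) + (C1*sin(3*10^(2/3)*3^(5/6)*z/20) + C2*cos(3*10^(2/3)*3^(5/6)*z/20))*exp(-3*10^(2/3)*3^(1/3)*z/20)


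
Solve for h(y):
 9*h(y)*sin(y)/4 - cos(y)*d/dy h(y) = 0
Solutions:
 h(y) = C1/cos(y)^(9/4)


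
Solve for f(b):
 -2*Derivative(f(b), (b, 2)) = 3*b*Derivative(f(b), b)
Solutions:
 f(b) = C1 + C2*erf(sqrt(3)*b/2)


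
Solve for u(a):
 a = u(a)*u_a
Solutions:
 u(a) = -sqrt(C1 + a^2)
 u(a) = sqrt(C1 + a^2)


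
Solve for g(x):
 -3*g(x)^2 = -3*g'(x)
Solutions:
 g(x) = -1/(C1 + x)


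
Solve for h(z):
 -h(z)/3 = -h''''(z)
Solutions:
 h(z) = C1*exp(-3^(3/4)*z/3) + C2*exp(3^(3/4)*z/3) + C3*sin(3^(3/4)*z/3) + C4*cos(3^(3/4)*z/3)


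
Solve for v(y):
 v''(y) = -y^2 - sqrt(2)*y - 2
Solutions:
 v(y) = C1 + C2*y - y^4/12 - sqrt(2)*y^3/6 - y^2


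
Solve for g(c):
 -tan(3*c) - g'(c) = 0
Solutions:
 g(c) = C1 + log(cos(3*c))/3


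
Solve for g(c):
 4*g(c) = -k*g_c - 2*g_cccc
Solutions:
 g(c) = C1*exp(c*(-sqrt(2)*3^(2/3)*sqrt((9*k^2 + sqrt(3)*sqrt(27*k^4 - 32768))^(1/3) + 32*3^(1/3)/(9*k^2 + sqrt(3)*sqrt(27*k^4 - 32768))^(1/3)) + 6*3^(1/6)*sqrt(sqrt(2)*k/sqrt((9*k^2 + sqrt(3)*sqrt(27*k^4 - 32768))^(1/3) + 32*3^(1/3)/(9*k^2 + sqrt(3)*sqrt(27*k^4 - 32768))^(1/3)) - (9*k^2 + sqrt(3)*sqrt(27*k^4 - 32768))^(1/3)/6 - 16*3^(1/3)/(3*(9*k^2 + sqrt(3)*sqrt(27*k^4 - 32768))^(1/3))))/12) + C2*exp(c*(sqrt(2)*3^(2/3)*sqrt((9*k^2 + sqrt(3)*sqrt(27*k^4 - 32768))^(1/3) + 32*3^(1/3)/(9*k^2 + sqrt(3)*sqrt(27*k^4 - 32768))^(1/3)) - 6*3^(1/6)*sqrt(-sqrt(2)*k/sqrt((9*k^2 + sqrt(3)*sqrt(27*k^4 - 32768))^(1/3) + 32*3^(1/3)/(9*k^2 + sqrt(3)*sqrt(27*k^4 - 32768))^(1/3)) - (9*k^2 + sqrt(3)*sqrt(27*k^4 - 32768))^(1/3)/6 - 16*3^(1/3)/(3*(9*k^2 + sqrt(3)*sqrt(27*k^4 - 32768))^(1/3))))/12) + C3*exp(c*(sqrt(2)*3^(2/3)*sqrt((9*k^2 + sqrt(3)*sqrt(27*k^4 - 32768))^(1/3) + 32*3^(1/3)/(9*k^2 + sqrt(3)*sqrt(27*k^4 - 32768))^(1/3)) + 6*3^(1/6)*sqrt(-sqrt(2)*k/sqrt((9*k^2 + sqrt(3)*sqrt(27*k^4 - 32768))^(1/3) + 32*3^(1/3)/(9*k^2 + sqrt(3)*sqrt(27*k^4 - 32768))^(1/3)) - (9*k^2 + sqrt(3)*sqrt(27*k^4 - 32768))^(1/3)/6 - 16*3^(1/3)/(3*(9*k^2 + sqrt(3)*sqrt(27*k^4 - 32768))^(1/3))))/12) + C4*exp(-c*(sqrt(2)*3^(2/3)*sqrt((9*k^2 + sqrt(3)*sqrt(27*k^4 - 32768))^(1/3) + 32*3^(1/3)/(9*k^2 + sqrt(3)*sqrt(27*k^4 - 32768))^(1/3)) + 6*3^(1/6)*sqrt(sqrt(2)*k/sqrt((9*k^2 + sqrt(3)*sqrt(27*k^4 - 32768))^(1/3) + 32*3^(1/3)/(9*k^2 + sqrt(3)*sqrt(27*k^4 - 32768))^(1/3)) - (9*k^2 + sqrt(3)*sqrt(27*k^4 - 32768))^(1/3)/6 - 16*3^(1/3)/(3*(9*k^2 + sqrt(3)*sqrt(27*k^4 - 32768))^(1/3))))/12)


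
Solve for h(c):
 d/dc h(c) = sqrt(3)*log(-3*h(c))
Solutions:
 -sqrt(3)*Integral(1/(log(-_y) + log(3)), (_y, h(c)))/3 = C1 - c


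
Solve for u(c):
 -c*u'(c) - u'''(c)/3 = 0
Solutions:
 u(c) = C1 + Integral(C2*airyai(-3^(1/3)*c) + C3*airybi(-3^(1/3)*c), c)


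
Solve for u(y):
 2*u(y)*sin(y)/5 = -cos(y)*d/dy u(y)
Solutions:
 u(y) = C1*cos(y)^(2/5)


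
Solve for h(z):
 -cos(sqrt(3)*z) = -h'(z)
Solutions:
 h(z) = C1 + sqrt(3)*sin(sqrt(3)*z)/3


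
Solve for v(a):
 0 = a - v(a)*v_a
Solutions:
 v(a) = -sqrt(C1 + a^2)
 v(a) = sqrt(C1 + a^2)


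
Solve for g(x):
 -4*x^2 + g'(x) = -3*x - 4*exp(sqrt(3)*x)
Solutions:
 g(x) = C1 + 4*x^3/3 - 3*x^2/2 - 4*sqrt(3)*exp(sqrt(3)*x)/3


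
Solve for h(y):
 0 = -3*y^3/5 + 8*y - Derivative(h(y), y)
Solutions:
 h(y) = C1 - 3*y^4/20 + 4*y^2


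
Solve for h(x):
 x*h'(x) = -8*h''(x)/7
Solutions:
 h(x) = C1 + C2*erf(sqrt(7)*x/4)


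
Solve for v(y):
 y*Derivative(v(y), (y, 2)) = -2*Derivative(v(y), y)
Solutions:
 v(y) = C1 + C2/y


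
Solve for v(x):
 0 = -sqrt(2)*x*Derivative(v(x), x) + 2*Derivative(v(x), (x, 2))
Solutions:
 v(x) = C1 + C2*erfi(2^(1/4)*x/2)


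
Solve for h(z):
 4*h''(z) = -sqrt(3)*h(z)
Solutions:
 h(z) = C1*sin(3^(1/4)*z/2) + C2*cos(3^(1/4)*z/2)


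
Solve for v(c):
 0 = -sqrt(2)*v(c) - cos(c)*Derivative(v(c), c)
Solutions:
 v(c) = C1*(sin(c) - 1)^(sqrt(2)/2)/(sin(c) + 1)^(sqrt(2)/2)


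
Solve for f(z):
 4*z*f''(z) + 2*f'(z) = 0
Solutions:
 f(z) = C1 + C2*sqrt(z)


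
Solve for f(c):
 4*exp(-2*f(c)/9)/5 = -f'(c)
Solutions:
 f(c) = 9*log(-sqrt(C1 - 4*c)) - 9*log(15) + 9*log(10)/2
 f(c) = 9*log(C1 - 4*c)/2 - 9*log(15) + 9*log(10)/2


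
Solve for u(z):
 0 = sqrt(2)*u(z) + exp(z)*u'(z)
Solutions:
 u(z) = C1*exp(sqrt(2)*exp(-z))


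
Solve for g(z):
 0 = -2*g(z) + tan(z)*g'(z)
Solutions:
 g(z) = C1*sin(z)^2


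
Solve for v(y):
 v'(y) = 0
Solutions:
 v(y) = C1


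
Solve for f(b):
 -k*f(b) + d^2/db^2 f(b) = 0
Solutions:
 f(b) = C1*exp(-b*sqrt(k)) + C2*exp(b*sqrt(k))


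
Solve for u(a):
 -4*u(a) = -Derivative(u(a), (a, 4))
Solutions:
 u(a) = C1*exp(-sqrt(2)*a) + C2*exp(sqrt(2)*a) + C3*sin(sqrt(2)*a) + C4*cos(sqrt(2)*a)


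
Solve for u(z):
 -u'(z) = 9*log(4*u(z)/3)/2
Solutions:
 2*Integral(1/(log(_y) - log(3) + 2*log(2)), (_y, u(z)))/9 = C1 - z


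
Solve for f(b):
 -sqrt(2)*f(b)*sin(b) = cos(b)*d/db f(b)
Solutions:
 f(b) = C1*cos(b)^(sqrt(2))


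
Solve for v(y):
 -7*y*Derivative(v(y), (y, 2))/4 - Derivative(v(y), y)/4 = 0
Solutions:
 v(y) = C1 + C2*y^(6/7)


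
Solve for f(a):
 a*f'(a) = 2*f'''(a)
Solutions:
 f(a) = C1 + Integral(C2*airyai(2^(2/3)*a/2) + C3*airybi(2^(2/3)*a/2), a)


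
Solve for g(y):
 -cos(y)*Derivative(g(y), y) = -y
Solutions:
 g(y) = C1 + Integral(y/cos(y), y)


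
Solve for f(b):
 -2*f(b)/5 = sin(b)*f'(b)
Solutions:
 f(b) = C1*(cos(b) + 1)^(1/5)/(cos(b) - 1)^(1/5)


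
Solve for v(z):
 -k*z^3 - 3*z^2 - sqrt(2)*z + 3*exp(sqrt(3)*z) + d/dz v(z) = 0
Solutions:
 v(z) = C1 + k*z^4/4 + z^3 + sqrt(2)*z^2/2 - sqrt(3)*exp(sqrt(3)*z)


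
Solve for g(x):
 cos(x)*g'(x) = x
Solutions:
 g(x) = C1 + Integral(x/cos(x), x)


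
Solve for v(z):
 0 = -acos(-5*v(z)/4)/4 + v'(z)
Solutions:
 Integral(1/acos(-5*_y/4), (_y, v(z))) = C1 + z/4


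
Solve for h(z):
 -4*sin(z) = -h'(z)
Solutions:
 h(z) = C1 - 4*cos(z)


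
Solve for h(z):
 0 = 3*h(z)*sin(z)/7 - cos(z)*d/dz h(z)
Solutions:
 h(z) = C1/cos(z)^(3/7)


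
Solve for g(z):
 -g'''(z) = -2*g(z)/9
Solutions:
 g(z) = C3*exp(6^(1/3)*z/3) + (C1*sin(2^(1/3)*3^(5/6)*z/6) + C2*cos(2^(1/3)*3^(5/6)*z/6))*exp(-6^(1/3)*z/6)


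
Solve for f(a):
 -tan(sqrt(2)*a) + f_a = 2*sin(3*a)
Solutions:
 f(a) = C1 - sqrt(2)*log(cos(sqrt(2)*a))/2 - 2*cos(3*a)/3


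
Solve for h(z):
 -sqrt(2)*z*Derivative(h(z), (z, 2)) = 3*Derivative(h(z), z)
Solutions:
 h(z) = C1 + C2*z^(1 - 3*sqrt(2)/2)


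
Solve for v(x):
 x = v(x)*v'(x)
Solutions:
 v(x) = -sqrt(C1 + x^2)
 v(x) = sqrt(C1 + x^2)


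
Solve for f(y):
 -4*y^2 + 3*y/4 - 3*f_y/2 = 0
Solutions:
 f(y) = C1 - 8*y^3/9 + y^2/4


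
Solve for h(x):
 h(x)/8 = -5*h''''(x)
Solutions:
 h(x) = (C1*sin(10^(3/4)*x/20) + C2*cos(10^(3/4)*x/20))*exp(-10^(3/4)*x/20) + (C3*sin(10^(3/4)*x/20) + C4*cos(10^(3/4)*x/20))*exp(10^(3/4)*x/20)


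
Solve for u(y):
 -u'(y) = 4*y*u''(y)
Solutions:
 u(y) = C1 + C2*y^(3/4)


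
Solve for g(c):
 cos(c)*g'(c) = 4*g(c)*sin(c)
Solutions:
 g(c) = C1/cos(c)^4


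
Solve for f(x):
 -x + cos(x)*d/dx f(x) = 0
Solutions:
 f(x) = C1 + Integral(x/cos(x), x)


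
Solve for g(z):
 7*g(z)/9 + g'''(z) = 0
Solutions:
 g(z) = C3*exp(-21^(1/3)*z/3) + (C1*sin(3^(5/6)*7^(1/3)*z/6) + C2*cos(3^(5/6)*7^(1/3)*z/6))*exp(21^(1/3)*z/6)


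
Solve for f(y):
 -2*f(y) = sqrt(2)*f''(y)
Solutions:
 f(y) = C1*sin(2^(1/4)*y) + C2*cos(2^(1/4)*y)


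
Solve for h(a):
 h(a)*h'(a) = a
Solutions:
 h(a) = -sqrt(C1 + a^2)
 h(a) = sqrt(C1 + a^2)


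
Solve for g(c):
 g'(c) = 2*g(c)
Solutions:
 g(c) = C1*exp(2*c)


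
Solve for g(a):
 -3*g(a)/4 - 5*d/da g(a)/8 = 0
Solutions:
 g(a) = C1*exp(-6*a/5)


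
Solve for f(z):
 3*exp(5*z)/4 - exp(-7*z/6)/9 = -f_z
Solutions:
 f(z) = C1 - 3*exp(5*z)/20 - 2*exp(-7*z/6)/21


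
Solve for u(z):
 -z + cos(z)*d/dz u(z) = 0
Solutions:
 u(z) = C1 + Integral(z/cos(z), z)


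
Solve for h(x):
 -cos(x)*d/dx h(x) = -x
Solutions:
 h(x) = C1 + Integral(x/cos(x), x)


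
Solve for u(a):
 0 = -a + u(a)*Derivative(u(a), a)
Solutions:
 u(a) = -sqrt(C1 + a^2)
 u(a) = sqrt(C1 + a^2)


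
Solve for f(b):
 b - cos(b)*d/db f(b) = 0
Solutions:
 f(b) = C1 + Integral(b/cos(b), b)


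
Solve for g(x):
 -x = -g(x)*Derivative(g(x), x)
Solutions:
 g(x) = -sqrt(C1 + x^2)
 g(x) = sqrt(C1 + x^2)


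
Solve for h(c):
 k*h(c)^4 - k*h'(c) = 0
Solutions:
 h(c) = (-1/(C1 + 3*c))^(1/3)
 h(c) = (-1/(C1 + c))^(1/3)*(-3^(2/3) - 3*3^(1/6)*I)/6
 h(c) = (-1/(C1 + c))^(1/3)*(-3^(2/3) + 3*3^(1/6)*I)/6


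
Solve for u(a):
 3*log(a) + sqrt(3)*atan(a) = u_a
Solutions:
 u(a) = C1 + 3*a*log(a) - 3*a + sqrt(3)*(a*atan(a) - log(a^2 + 1)/2)


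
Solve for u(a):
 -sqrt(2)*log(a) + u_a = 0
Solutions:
 u(a) = C1 + sqrt(2)*a*log(a) - sqrt(2)*a


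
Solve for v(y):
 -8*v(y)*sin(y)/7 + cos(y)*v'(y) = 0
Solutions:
 v(y) = C1/cos(y)^(8/7)


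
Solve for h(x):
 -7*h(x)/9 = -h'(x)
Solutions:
 h(x) = C1*exp(7*x/9)


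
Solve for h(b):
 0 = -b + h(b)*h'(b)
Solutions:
 h(b) = -sqrt(C1 + b^2)
 h(b) = sqrt(C1 + b^2)


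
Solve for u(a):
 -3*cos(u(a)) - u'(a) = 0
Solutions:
 u(a) = pi - asin((C1 + exp(6*a))/(C1 - exp(6*a)))
 u(a) = asin((C1 + exp(6*a))/(C1 - exp(6*a)))


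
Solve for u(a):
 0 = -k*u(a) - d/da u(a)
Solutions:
 u(a) = C1*exp(-a*k)


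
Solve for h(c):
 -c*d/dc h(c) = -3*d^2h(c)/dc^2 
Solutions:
 h(c) = C1 + C2*erfi(sqrt(6)*c/6)


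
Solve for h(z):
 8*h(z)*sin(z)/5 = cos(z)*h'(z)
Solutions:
 h(z) = C1/cos(z)^(8/5)


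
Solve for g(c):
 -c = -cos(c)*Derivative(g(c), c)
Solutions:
 g(c) = C1 + Integral(c/cos(c), c)


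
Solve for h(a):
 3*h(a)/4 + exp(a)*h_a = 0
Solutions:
 h(a) = C1*exp(3*exp(-a)/4)


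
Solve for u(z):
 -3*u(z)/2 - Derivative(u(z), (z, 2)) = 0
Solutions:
 u(z) = C1*sin(sqrt(6)*z/2) + C2*cos(sqrt(6)*z/2)


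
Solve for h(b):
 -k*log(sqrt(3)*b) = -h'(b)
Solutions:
 h(b) = C1 + b*k*log(b) - b*k + b*k*log(3)/2


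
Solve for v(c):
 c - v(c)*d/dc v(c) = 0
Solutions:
 v(c) = -sqrt(C1 + c^2)
 v(c) = sqrt(C1 + c^2)


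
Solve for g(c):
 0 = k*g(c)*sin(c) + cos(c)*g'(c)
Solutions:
 g(c) = C1*exp(k*log(cos(c)))


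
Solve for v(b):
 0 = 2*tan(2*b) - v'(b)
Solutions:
 v(b) = C1 - log(cos(2*b))


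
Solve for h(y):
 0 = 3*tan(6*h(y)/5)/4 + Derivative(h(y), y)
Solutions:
 h(y) = -5*asin(C1*exp(-9*y/10))/6 + 5*pi/6
 h(y) = 5*asin(C1*exp(-9*y/10))/6


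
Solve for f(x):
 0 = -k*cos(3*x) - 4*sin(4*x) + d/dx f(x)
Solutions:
 f(x) = C1 + k*sin(3*x)/3 - cos(4*x)


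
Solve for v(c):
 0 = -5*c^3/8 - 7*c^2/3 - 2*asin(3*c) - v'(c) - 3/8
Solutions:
 v(c) = C1 - 5*c^4/32 - 7*c^3/9 - 2*c*asin(3*c) - 3*c/8 - 2*sqrt(1 - 9*c^2)/3


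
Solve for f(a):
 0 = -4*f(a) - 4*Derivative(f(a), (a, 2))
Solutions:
 f(a) = C1*sin(a) + C2*cos(a)


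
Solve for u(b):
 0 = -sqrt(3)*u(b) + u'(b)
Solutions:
 u(b) = C1*exp(sqrt(3)*b)


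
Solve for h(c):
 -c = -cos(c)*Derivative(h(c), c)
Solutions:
 h(c) = C1 + Integral(c/cos(c), c)


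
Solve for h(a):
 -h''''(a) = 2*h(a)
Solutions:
 h(a) = (C1*sin(2^(3/4)*a/2) + C2*cos(2^(3/4)*a/2))*exp(-2^(3/4)*a/2) + (C3*sin(2^(3/4)*a/2) + C4*cos(2^(3/4)*a/2))*exp(2^(3/4)*a/2)


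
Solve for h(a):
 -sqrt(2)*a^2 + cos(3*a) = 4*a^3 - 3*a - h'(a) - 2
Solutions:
 h(a) = C1 + a^4 + sqrt(2)*a^3/3 - 3*a^2/2 - 2*a - sin(3*a)/3


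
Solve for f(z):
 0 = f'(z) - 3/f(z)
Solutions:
 f(z) = -sqrt(C1 + 6*z)
 f(z) = sqrt(C1 + 6*z)


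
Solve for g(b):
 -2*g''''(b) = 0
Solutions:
 g(b) = C1 + C2*b + C3*b^2 + C4*b^3


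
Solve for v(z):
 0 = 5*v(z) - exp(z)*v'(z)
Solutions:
 v(z) = C1*exp(-5*exp(-z))


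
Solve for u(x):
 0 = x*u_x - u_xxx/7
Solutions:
 u(x) = C1 + Integral(C2*airyai(7^(1/3)*x) + C3*airybi(7^(1/3)*x), x)


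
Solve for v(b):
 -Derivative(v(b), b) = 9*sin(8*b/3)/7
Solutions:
 v(b) = C1 + 27*cos(8*b/3)/56


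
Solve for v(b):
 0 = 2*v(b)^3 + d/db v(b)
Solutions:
 v(b) = -sqrt(2)*sqrt(-1/(C1 - 2*b))/2
 v(b) = sqrt(2)*sqrt(-1/(C1 - 2*b))/2


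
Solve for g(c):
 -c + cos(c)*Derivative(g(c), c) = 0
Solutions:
 g(c) = C1 + Integral(c/cos(c), c)


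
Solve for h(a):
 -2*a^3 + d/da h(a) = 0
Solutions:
 h(a) = C1 + a^4/2


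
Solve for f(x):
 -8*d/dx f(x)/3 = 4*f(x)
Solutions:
 f(x) = C1*exp(-3*x/2)


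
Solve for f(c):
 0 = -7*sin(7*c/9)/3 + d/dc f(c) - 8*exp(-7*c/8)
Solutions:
 f(c) = C1 - 3*cos(7*c/9) - 64*exp(-7*c/8)/7


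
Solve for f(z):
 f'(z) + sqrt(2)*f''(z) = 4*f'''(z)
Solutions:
 f(z) = C1 + C2*exp(-sqrt(2)*z/4) + C3*exp(sqrt(2)*z/2)


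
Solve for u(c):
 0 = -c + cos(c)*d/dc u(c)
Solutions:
 u(c) = C1 + Integral(c/cos(c), c)


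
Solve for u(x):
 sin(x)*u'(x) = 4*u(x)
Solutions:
 u(x) = C1*(cos(x)^2 - 2*cos(x) + 1)/(cos(x)^2 + 2*cos(x) + 1)


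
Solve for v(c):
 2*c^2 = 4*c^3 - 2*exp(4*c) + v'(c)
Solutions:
 v(c) = C1 - c^4 + 2*c^3/3 + exp(4*c)/2


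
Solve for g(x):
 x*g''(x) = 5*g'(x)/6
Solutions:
 g(x) = C1 + C2*x^(11/6)


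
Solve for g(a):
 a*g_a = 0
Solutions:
 g(a) = C1


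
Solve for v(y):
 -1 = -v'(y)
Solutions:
 v(y) = C1 + y


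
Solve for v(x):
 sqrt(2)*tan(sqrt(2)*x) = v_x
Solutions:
 v(x) = C1 - log(cos(sqrt(2)*x))


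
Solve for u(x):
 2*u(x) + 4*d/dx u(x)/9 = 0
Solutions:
 u(x) = C1*exp(-9*x/2)


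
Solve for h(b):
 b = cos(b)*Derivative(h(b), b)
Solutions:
 h(b) = C1 + Integral(b/cos(b), b)


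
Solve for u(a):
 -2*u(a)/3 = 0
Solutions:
 u(a) = 0


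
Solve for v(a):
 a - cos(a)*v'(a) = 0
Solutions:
 v(a) = C1 + Integral(a/cos(a), a)


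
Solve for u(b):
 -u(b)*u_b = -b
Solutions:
 u(b) = -sqrt(C1 + b^2)
 u(b) = sqrt(C1 + b^2)


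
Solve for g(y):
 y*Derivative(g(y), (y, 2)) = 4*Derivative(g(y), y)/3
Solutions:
 g(y) = C1 + C2*y^(7/3)


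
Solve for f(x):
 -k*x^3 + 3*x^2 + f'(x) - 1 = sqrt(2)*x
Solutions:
 f(x) = C1 + k*x^4/4 - x^3 + sqrt(2)*x^2/2 + x


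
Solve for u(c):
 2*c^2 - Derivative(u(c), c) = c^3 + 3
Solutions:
 u(c) = C1 - c^4/4 + 2*c^3/3 - 3*c


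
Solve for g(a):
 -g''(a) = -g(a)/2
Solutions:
 g(a) = C1*exp(-sqrt(2)*a/2) + C2*exp(sqrt(2)*a/2)


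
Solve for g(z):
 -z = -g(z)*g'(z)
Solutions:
 g(z) = -sqrt(C1 + z^2)
 g(z) = sqrt(C1 + z^2)


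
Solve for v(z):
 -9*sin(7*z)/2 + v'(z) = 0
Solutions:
 v(z) = C1 - 9*cos(7*z)/14


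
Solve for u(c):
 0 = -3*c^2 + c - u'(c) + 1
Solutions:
 u(c) = C1 - c^3 + c^2/2 + c


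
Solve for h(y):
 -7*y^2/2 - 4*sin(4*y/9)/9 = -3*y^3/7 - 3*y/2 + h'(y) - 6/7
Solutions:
 h(y) = C1 + 3*y^4/28 - 7*y^3/6 + 3*y^2/4 + 6*y/7 + cos(4*y/9)


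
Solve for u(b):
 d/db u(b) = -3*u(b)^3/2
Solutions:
 u(b) = -sqrt(-1/(C1 - 3*b))
 u(b) = sqrt(-1/(C1 - 3*b))


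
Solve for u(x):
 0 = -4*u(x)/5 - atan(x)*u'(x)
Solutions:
 u(x) = C1*exp(-4*Integral(1/atan(x), x)/5)


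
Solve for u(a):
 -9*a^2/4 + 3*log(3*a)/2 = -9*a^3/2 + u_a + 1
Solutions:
 u(a) = C1 + 9*a^4/8 - 3*a^3/4 + 3*a*log(a)/2 - 5*a/2 + 3*a*log(3)/2


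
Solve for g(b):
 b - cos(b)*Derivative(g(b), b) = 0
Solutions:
 g(b) = C1 + Integral(b/cos(b), b)


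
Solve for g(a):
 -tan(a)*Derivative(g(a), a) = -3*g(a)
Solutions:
 g(a) = C1*sin(a)^3


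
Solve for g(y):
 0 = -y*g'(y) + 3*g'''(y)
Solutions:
 g(y) = C1 + Integral(C2*airyai(3^(2/3)*y/3) + C3*airybi(3^(2/3)*y/3), y)


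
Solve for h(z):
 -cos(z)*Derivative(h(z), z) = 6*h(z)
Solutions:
 h(z) = C1*(sin(z)^3 - 3*sin(z)^2 + 3*sin(z) - 1)/(sin(z)^3 + 3*sin(z)^2 + 3*sin(z) + 1)


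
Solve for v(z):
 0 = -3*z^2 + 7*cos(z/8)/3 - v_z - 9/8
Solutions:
 v(z) = C1 - z^3 - 9*z/8 + 56*sin(z/8)/3


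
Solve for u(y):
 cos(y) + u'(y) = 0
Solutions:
 u(y) = C1 - sin(y)


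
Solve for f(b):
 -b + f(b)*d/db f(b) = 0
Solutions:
 f(b) = -sqrt(C1 + b^2)
 f(b) = sqrt(C1 + b^2)


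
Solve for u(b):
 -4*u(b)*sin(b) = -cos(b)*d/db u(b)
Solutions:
 u(b) = C1/cos(b)^4


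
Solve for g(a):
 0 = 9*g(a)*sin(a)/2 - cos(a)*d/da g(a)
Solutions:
 g(a) = C1/cos(a)^(9/2)


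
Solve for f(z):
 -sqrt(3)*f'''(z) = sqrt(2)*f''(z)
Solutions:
 f(z) = C1 + C2*z + C3*exp(-sqrt(6)*z/3)


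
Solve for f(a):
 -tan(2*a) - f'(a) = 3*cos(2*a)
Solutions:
 f(a) = C1 + log(cos(2*a))/2 - 3*sin(2*a)/2


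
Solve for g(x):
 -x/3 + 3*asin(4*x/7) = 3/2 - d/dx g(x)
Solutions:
 g(x) = C1 + x^2/6 - 3*x*asin(4*x/7) + 3*x/2 - 3*sqrt(49 - 16*x^2)/4


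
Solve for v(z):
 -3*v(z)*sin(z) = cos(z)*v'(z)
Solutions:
 v(z) = C1*cos(z)^3


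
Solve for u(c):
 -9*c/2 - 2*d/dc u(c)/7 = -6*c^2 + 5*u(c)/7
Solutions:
 u(c) = C1*exp(-5*c/2) + 42*c^2/5 - 651*c/50 + 651/125


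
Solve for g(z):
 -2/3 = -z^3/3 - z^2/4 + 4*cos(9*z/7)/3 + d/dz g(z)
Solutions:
 g(z) = C1 + z^4/12 + z^3/12 - 2*z/3 - 28*sin(9*z/7)/27


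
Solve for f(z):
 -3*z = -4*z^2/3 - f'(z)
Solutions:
 f(z) = C1 - 4*z^3/9 + 3*z^2/2


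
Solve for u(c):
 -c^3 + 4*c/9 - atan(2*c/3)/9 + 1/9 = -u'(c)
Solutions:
 u(c) = C1 + c^4/4 - 2*c^2/9 + c*atan(2*c/3)/9 - c/9 - log(4*c^2 + 9)/12


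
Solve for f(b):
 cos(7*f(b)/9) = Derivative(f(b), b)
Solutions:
 -b - 9*log(sin(7*f(b)/9) - 1)/14 + 9*log(sin(7*f(b)/9) + 1)/14 = C1


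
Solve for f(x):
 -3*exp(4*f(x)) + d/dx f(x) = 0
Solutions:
 f(x) = log(-(-1/(C1 + 12*x))^(1/4))
 f(x) = log(-1/(C1 + 12*x))/4
 f(x) = log(-I*(-1/(C1 + 12*x))^(1/4))
 f(x) = log(I*(-1/(C1 + 12*x))^(1/4))


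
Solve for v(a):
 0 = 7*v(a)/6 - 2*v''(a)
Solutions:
 v(a) = C1*exp(-sqrt(21)*a/6) + C2*exp(sqrt(21)*a/6)


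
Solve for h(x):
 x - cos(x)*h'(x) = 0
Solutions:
 h(x) = C1 + Integral(x/cos(x), x)


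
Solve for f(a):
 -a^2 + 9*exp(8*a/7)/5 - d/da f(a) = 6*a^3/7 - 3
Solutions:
 f(a) = C1 - 3*a^4/14 - a^3/3 + 3*a + 63*exp(8*a/7)/40


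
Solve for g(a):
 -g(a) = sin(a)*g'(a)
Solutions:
 g(a) = C1*sqrt(cos(a) + 1)/sqrt(cos(a) - 1)


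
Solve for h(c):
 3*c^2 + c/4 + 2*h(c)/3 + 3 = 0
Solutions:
 h(c) = -9*c^2/2 - 3*c/8 - 9/2


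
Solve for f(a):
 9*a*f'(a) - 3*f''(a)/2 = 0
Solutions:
 f(a) = C1 + C2*erfi(sqrt(3)*a)


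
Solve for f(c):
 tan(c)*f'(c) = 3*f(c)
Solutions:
 f(c) = C1*sin(c)^3


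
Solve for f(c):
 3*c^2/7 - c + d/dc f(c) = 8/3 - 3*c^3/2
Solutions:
 f(c) = C1 - 3*c^4/8 - c^3/7 + c^2/2 + 8*c/3


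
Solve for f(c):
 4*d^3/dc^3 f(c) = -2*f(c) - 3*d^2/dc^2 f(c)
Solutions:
 f(c) = C1*exp(c*(-2 + (12*sqrt(2) + 17)^(-1/3) + (12*sqrt(2) + 17)^(1/3))/8)*sin(sqrt(3)*c*(-(12*sqrt(2) + 17)^(1/3) + (12*sqrt(2) + 17)^(-1/3))/8) + C2*exp(c*(-2 + (12*sqrt(2) + 17)^(-1/3) + (12*sqrt(2) + 17)^(1/3))/8)*cos(sqrt(3)*c*(-(12*sqrt(2) + 17)^(1/3) + (12*sqrt(2) + 17)^(-1/3))/8) + C3*exp(-c*((12*sqrt(2) + 17)^(-1/3) + 1 + (12*sqrt(2) + 17)^(1/3))/4)


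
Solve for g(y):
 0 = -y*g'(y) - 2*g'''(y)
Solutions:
 g(y) = C1 + Integral(C2*airyai(-2^(2/3)*y/2) + C3*airybi(-2^(2/3)*y/2), y)


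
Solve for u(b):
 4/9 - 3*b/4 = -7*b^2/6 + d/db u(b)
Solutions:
 u(b) = C1 + 7*b^3/18 - 3*b^2/8 + 4*b/9


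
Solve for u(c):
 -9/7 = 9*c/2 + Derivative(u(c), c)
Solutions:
 u(c) = C1 - 9*c^2/4 - 9*c/7


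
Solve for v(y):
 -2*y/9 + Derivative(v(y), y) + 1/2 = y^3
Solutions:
 v(y) = C1 + y^4/4 + y^2/9 - y/2


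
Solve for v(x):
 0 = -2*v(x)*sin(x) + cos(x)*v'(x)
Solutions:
 v(x) = C1/cos(x)^2


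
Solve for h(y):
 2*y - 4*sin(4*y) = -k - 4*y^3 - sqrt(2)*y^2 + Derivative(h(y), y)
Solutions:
 h(y) = C1 + k*y + y^4 + sqrt(2)*y^3/3 + y^2 + cos(4*y)


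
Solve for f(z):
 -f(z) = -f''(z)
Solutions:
 f(z) = C1*exp(-z) + C2*exp(z)


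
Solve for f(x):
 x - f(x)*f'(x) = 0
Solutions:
 f(x) = -sqrt(C1 + x^2)
 f(x) = sqrt(C1 + x^2)


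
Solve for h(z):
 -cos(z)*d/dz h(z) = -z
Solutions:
 h(z) = C1 + Integral(z/cos(z), z)


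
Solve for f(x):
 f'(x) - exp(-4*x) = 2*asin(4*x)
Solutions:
 f(x) = C1 + 2*x*asin(4*x) + sqrt(1 - 16*x^2)/2 - exp(-4*x)/4


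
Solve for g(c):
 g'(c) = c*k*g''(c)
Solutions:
 g(c) = C1 + c^(((re(k) + 1)*re(k) + im(k)^2)/(re(k)^2 + im(k)^2))*(C2*sin(log(c)*Abs(im(k))/(re(k)^2 + im(k)^2)) + C3*cos(log(c)*im(k)/(re(k)^2 + im(k)^2)))


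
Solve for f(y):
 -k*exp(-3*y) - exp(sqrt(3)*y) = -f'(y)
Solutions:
 f(y) = C1 - k*exp(-3*y)/3 + sqrt(3)*exp(sqrt(3)*y)/3


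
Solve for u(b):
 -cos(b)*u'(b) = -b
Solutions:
 u(b) = C1 + Integral(b/cos(b), b)


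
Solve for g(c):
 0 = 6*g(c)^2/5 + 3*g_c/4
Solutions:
 g(c) = 5/(C1 + 8*c)


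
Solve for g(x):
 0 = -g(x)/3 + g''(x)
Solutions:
 g(x) = C1*exp(-sqrt(3)*x/3) + C2*exp(sqrt(3)*x/3)


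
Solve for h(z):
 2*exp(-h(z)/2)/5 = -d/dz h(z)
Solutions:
 h(z) = 2*log(C1 - z/5)


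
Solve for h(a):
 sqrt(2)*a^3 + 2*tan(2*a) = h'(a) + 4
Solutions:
 h(a) = C1 + sqrt(2)*a^4/4 - 4*a - log(cos(2*a))


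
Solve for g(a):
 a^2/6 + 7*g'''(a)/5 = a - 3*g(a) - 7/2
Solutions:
 g(a) = C3*exp(-15^(1/3)*7^(2/3)*a/7) - a^2/18 + a/3 + (C1*sin(3^(5/6)*5^(1/3)*7^(2/3)*a/14) + C2*cos(3^(5/6)*5^(1/3)*7^(2/3)*a/14))*exp(15^(1/3)*7^(2/3)*a/14) - 7/6


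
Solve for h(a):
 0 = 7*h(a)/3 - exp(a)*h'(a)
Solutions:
 h(a) = C1*exp(-7*exp(-a)/3)


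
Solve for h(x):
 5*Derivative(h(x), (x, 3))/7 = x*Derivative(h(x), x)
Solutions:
 h(x) = C1 + Integral(C2*airyai(5^(2/3)*7^(1/3)*x/5) + C3*airybi(5^(2/3)*7^(1/3)*x/5), x)


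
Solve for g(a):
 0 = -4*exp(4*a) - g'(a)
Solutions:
 g(a) = C1 - exp(4*a)


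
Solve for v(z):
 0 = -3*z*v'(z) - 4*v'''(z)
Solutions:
 v(z) = C1 + Integral(C2*airyai(-6^(1/3)*z/2) + C3*airybi(-6^(1/3)*z/2), z)


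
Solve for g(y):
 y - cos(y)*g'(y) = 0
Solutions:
 g(y) = C1 + Integral(y/cos(y), y)


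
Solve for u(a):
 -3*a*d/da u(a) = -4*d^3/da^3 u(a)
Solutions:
 u(a) = C1 + Integral(C2*airyai(6^(1/3)*a/2) + C3*airybi(6^(1/3)*a/2), a)


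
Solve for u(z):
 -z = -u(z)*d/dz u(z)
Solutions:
 u(z) = -sqrt(C1 + z^2)
 u(z) = sqrt(C1 + z^2)


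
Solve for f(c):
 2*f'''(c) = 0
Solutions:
 f(c) = C1 + C2*c + C3*c^2


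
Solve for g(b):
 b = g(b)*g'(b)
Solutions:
 g(b) = -sqrt(C1 + b^2)
 g(b) = sqrt(C1 + b^2)


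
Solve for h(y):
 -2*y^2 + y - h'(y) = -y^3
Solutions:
 h(y) = C1 + y^4/4 - 2*y^3/3 + y^2/2


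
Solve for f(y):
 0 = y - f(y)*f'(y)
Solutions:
 f(y) = -sqrt(C1 + y^2)
 f(y) = sqrt(C1 + y^2)


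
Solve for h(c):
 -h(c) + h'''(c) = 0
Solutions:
 h(c) = C3*exp(c) + (C1*sin(sqrt(3)*c/2) + C2*cos(sqrt(3)*c/2))*exp(-c/2)


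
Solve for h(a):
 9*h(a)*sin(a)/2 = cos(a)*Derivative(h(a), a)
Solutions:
 h(a) = C1/cos(a)^(9/2)


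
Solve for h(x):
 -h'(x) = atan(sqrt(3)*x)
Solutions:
 h(x) = C1 - x*atan(sqrt(3)*x) + sqrt(3)*log(3*x^2 + 1)/6


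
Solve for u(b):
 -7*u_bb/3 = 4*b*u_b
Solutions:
 u(b) = C1 + C2*erf(sqrt(42)*b/7)


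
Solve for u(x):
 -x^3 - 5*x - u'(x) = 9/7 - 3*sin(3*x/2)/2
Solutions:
 u(x) = C1 - x^4/4 - 5*x^2/2 - 9*x/7 - cos(3*x/2)


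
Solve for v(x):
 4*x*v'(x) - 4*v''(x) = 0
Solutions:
 v(x) = C1 + C2*erfi(sqrt(2)*x/2)


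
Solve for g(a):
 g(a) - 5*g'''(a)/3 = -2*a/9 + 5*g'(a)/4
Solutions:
 g(a) = C1*exp(-5^(1/3)*a*(5 - 5^(1/3))/20)*sin(sqrt(3)*5^(1/3)*a*(5^(1/3) + 5)/20) + C2*exp(-5^(1/3)*a*(5 - 5^(1/3))/20)*cos(sqrt(3)*5^(1/3)*a*(5^(1/3) + 5)/20) + C3*exp(5^(1/3)*a*(5 - 5^(1/3))/10) - 2*a/9 - 5/18


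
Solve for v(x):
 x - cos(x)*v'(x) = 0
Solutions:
 v(x) = C1 + Integral(x/cos(x), x)


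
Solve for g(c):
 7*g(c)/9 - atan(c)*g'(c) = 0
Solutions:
 g(c) = C1*exp(7*Integral(1/atan(c), c)/9)


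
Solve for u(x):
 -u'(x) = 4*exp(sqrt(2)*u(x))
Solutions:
 u(x) = sqrt(2)*(2*log(1/(C1 + 4*x)) - log(2))/4


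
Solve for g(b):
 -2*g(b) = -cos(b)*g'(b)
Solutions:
 g(b) = C1*(sin(b) + 1)/(sin(b) - 1)


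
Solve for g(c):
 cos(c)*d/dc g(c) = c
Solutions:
 g(c) = C1 + Integral(c/cos(c), c)


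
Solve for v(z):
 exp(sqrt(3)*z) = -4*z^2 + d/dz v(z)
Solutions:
 v(z) = C1 + 4*z^3/3 + sqrt(3)*exp(sqrt(3)*z)/3


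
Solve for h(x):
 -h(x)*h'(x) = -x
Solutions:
 h(x) = -sqrt(C1 + x^2)
 h(x) = sqrt(C1 + x^2)


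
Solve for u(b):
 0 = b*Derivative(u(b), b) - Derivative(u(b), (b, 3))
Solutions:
 u(b) = C1 + Integral(C2*airyai(b) + C3*airybi(b), b)


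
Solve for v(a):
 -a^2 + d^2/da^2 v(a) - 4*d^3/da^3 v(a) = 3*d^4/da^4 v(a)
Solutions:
 v(a) = C1 + C2*a + C3*exp(a*(-2 + sqrt(7))/3) + C4*exp(-a*(2 + sqrt(7))/3) + a^4/12 + 4*a^3/3 + 19*a^2


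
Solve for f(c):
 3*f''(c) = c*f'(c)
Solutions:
 f(c) = C1 + C2*erfi(sqrt(6)*c/6)


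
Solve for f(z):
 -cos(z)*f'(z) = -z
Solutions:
 f(z) = C1 + Integral(z/cos(z), z)


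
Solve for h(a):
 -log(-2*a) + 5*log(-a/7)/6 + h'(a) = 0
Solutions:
 h(a) = C1 + a*log(-a)/6 + a*(-1/6 + log(2) + 5*log(7)/6)


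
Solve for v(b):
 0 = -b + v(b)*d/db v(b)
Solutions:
 v(b) = -sqrt(C1 + b^2)
 v(b) = sqrt(C1 + b^2)


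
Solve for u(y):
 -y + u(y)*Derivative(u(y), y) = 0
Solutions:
 u(y) = -sqrt(C1 + y^2)
 u(y) = sqrt(C1 + y^2)


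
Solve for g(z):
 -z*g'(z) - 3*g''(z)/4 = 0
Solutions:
 g(z) = C1 + C2*erf(sqrt(6)*z/3)


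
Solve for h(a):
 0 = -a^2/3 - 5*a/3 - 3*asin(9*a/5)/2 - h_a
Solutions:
 h(a) = C1 - a^3/9 - 5*a^2/6 - 3*a*asin(9*a/5)/2 - sqrt(25 - 81*a^2)/6


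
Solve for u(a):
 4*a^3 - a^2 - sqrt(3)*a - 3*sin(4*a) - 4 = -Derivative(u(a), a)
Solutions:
 u(a) = C1 - a^4 + a^3/3 + sqrt(3)*a^2/2 + 4*a - 3*cos(4*a)/4


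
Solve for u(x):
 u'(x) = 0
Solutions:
 u(x) = C1


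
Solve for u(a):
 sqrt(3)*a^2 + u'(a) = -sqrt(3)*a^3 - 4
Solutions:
 u(a) = C1 - sqrt(3)*a^4/4 - sqrt(3)*a^3/3 - 4*a


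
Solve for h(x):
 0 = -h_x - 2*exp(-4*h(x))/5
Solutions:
 h(x) = log(-I*(C1 - 8*x/5)^(1/4))
 h(x) = log(I*(C1 - 8*x/5)^(1/4))
 h(x) = log(-(C1 - 8*x/5)^(1/4))
 h(x) = log(C1 - 8*x/5)/4


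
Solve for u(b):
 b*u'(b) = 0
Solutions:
 u(b) = C1


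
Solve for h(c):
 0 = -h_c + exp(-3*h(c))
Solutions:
 h(c) = log(C1 + 3*c)/3
 h(c) = log((-3^(1/3) - 3^(5/6)*I)*(C1 + c)^(1/3)/2)
 h(c) = log((-3^(1/3) + 3^(5/6)*I)*(C1 + c)^(1/3)/2)


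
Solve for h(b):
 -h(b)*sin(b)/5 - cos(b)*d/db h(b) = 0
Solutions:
 h(b) = C1*cos(b)^(1/5)


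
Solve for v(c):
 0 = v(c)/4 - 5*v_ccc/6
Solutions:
 v(c) = C3*exp(10^(2/3)*3^(1/3)*c/10) + (C1*sin(10^(2/3)*3^(5/6)*c/20) + C2*cos(10^(2/3)*3^(5/6)*c/20))*exp(-10^(2/3)*3^(1/3)*c/20)


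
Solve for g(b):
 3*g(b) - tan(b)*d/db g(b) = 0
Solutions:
 g(b) = C1*sin(b)^3


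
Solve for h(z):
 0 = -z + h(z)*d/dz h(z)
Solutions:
 h(z) = -sqrt(C1 + z^2)
 h(z) = sqrt(C1 + z^2)


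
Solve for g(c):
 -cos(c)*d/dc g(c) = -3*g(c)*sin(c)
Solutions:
 g(c) = C1/cos(c)^3


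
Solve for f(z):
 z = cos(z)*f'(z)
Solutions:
 f(z) = C1 + Integral(z/cos(z), z)


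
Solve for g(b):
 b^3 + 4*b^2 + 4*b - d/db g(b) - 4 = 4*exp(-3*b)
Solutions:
 g(b) = C1 + b^4/4 + 4*b^3/3 + 2*b^2 - 4*b + 4*exp(-3*b)/3


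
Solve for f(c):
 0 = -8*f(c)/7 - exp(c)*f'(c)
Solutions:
 f(c) = C1*exp(8*exp(-c)/7)


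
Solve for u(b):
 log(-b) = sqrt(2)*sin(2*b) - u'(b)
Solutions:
 u(b) = C1 - b*log(-b) + b - sqrt(2)*cos(2*b)/2


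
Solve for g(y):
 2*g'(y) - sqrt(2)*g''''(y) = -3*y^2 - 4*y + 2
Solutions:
 g(y) = C1 + C4*exp(2^(1/6)*y) - y^3/2 - y^2 + y + (C2*sin(2^(1/6)*sqrt(3)*y/2) + C3*cos(2^(1/6)*sqrt(3)*y/2))*exp(-2^(1/6)*y/2)


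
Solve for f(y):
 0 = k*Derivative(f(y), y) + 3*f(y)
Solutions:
 f(y) = C1*exp(-3*y/k)


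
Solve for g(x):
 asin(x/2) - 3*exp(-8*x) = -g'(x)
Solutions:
 g(x) = C1 - x*asin(x/2) - sqrt(4 - x^2) - 3*exp(-8*x)/8


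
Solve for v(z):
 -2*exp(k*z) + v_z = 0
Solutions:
 v(z) = C1 + 2*exp(k*z)/k


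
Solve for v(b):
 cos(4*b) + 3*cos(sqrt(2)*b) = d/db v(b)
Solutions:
 v(b) = C1 + sin(4*b)/4 + 3*sqrt(2)*sin(sqrt(2)*b)/2


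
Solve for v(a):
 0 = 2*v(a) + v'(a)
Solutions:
 v(a) = C1*exp(-2*a)


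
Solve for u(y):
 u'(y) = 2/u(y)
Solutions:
 u(y) = -sqrt(C1 + 4*y)
 u(y) = sqrt(C1 + 4*y)


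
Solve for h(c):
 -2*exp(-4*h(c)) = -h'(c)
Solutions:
 h(c) = log(-I*(C1 + 8*c)^(1/4))
 h(c) = log(I*(C1 + 8*c)^(1/4))
 h(c) = log(-(C1 + 8*c)^(1/4))
 h(c) = log(C1 + 8*c)/4


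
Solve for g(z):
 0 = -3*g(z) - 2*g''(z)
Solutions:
 g(z) = C1*sin(sqrt(6)*z/2) + C2*cos(sqrt(6)*z/2)


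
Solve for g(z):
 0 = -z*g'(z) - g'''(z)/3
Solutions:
 g(z) = C1 + Integral(C2*airyai(-3^(1/3)*z) + C3*airybi(-3^(1/3)*z), z)


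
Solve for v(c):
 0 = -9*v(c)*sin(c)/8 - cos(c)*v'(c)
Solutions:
 v(c) = C1*cos(c)^(9/8)


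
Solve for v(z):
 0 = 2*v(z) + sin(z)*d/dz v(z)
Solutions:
 v(z) = C1*(cos(z) + 1)/(cos(z) - 1)


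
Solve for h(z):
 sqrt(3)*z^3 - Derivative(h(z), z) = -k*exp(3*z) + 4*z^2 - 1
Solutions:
 h(z) = C1 + k*exp(3*z)/3 + sqrt(3)*z^4/4 - 4*z^3/3 + z


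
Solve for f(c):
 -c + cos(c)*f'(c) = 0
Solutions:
 f(c) = C1 + Integral(c/cos(c), c)


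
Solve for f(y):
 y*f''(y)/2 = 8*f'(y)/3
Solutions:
 f(y) = C1 + C2*y^(19/3)


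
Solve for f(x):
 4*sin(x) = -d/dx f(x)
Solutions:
 f(x) = C1 + 4*cos(x)


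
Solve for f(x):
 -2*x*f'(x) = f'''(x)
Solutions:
 f(x) = C1 + Integral(C2*airyai(-2^(1/3)*x) + C3*airybi(-2^(1/3)*x), x)


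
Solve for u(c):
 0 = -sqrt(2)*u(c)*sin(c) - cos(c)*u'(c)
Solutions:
 u(c) = C1*cos(c)^(sqrt(2))


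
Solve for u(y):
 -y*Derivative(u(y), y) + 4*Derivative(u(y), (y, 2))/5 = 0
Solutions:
 u(y) = C1 + C2*erfi(sqrt(10)*y/4)


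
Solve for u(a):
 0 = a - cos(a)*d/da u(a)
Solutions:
 u(a) = C1 + Integral(a/cos(a), a)


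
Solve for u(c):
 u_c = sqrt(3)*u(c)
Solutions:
 u(c) = C1*exp(sqrt(3)*c)


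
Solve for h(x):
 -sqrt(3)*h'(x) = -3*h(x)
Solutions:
 h(x) = C1*exp(sqrt(3)*x)


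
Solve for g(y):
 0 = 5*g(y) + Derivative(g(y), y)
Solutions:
 g(y) = C1*exp(-5*y)


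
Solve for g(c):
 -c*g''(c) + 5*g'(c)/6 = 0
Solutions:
 g(c) = C1 + C2*c^(11/6)


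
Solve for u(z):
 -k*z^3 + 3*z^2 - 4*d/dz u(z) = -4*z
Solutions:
 u(z) = C1 - k*z^4/16 + z^3/4 + z^2/2


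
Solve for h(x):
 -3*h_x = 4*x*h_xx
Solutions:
 h(x) = C1 + C2*x^(1/4)


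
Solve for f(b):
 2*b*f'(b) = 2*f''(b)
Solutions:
 f(b) = C1 + C2*erfi(sqrt(2)*b/2)


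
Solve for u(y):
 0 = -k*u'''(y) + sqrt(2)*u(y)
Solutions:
 u(y) = C1*exp(2^(1/6)*y*(1/k)^(1/3)) + C2*exp(2^(1/6)*y*(-1 + sqrt(3)*I)*(1/k)^(1/3)/2) + C3*exp(-2^(1/6)*y*(1 + sqrt(3)*I)*(1/k)^(1/3)/2)


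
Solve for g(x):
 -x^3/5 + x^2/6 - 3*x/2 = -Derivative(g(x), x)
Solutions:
 g(x) = C1 + x^4/20 - x^3/18 + 3*x^2/4


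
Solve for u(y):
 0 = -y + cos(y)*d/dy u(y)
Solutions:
 u(y) = C1 + Integral(y/cos(y), y)


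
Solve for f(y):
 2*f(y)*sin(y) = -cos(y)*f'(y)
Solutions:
 f(y) = C1*cos(y)^2


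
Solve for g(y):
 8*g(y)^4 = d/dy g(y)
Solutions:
 g(y) = (-1/(C1 + 24*y))^(1/3)
 g(y) = (-1/(C1 + 8*y))^(1/3)*(-3^(2/3) - 3*3^(1/6)*I)/6
 g(y) = (-1/(C1 + 8*y))^(1/3)*(-3^(2/3) + 3*3^(1/6)*I)/6


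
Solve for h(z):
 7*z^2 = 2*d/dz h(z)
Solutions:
 h(z) = C1 + 7*z^3/6


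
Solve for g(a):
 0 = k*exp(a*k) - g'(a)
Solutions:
 g(a) = C1 + exp(a*k)


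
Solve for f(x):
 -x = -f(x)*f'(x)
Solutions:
 f(x) = -sqrt(C1 + x^2)
 f(x) = sqrt(C1 + x^2)


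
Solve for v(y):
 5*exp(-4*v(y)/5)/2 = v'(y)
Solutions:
 v(y) = 5*log(-I*(C1 + 2*y)^(1/4))
 v(y) = 5*log(I*(C1 + 2*y)^(1/4))
 v(y) = 5*log(-(C1 + 2*y)^(1/4))
 v(y) = 5*log(C1 + 2*y)/4


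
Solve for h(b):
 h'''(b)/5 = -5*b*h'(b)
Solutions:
 h(b) = C1 + Integral(C2*airyai(-5^(2/3)*b) + C3*airybi(-5^(2/3)*b), b)


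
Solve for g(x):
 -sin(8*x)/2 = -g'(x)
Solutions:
 g(x) = C1 - cos(8*x)/16


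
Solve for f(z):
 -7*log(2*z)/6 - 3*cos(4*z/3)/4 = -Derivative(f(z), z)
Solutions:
 f(z) = C1 + 7*z*log(z)/6 - 7*z/6 + 7*z*log(2)/6 + 9*sin(4*z/3)/16


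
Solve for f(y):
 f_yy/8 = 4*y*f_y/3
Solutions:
 f(y) = C1 + C2*erfi(4*sqrt(3)*y/3)


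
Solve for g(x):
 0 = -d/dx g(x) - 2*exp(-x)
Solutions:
 g(x) = C1 + 2*exp(-x)


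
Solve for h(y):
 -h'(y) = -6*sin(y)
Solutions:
 h(y) = C1 - 6*cos(y)


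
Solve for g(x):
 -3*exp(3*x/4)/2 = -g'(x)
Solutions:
 g(x) = C1 + 2*exp(3*x/4)


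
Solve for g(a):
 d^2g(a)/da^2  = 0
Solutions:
 g(a) = C1 + C2*a


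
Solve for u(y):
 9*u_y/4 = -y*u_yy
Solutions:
 u(y) = C1 + C2/y^(5/4)


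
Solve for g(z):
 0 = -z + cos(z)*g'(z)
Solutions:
 g(z) = C1 + Integral(z/cos(z), z)


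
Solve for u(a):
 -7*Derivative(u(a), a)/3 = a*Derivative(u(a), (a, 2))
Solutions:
 u(a) = C1 + C2/a^(4/3)


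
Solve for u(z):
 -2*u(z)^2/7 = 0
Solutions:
 u(z) = 0


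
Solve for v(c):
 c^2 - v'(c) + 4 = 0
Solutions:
 v(c) = C1 + c^3/3 + 4*c


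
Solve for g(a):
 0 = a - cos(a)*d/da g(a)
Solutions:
 g(a) = C1 + Integral(a/cos(a), a)


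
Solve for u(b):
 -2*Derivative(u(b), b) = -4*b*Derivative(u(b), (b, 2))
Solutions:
 u(b) = C1 + C2*b^(3/2)


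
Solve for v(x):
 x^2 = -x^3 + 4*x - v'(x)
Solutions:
 v(x) = C1 - x^4/4 - x^3/3 + 2*x^2


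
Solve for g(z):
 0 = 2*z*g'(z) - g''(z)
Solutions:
 g(z) = C1 + C2*erfi(z)


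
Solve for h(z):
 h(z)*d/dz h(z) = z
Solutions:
 h(z) = -sqrt(C1 + z^2)
 h(z) = sqrt(C1 + z^2)


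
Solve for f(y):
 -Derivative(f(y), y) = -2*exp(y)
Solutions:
 f(y) = C1 + 2*exp(y)


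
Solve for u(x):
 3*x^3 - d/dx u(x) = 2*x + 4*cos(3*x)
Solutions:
 u(x) = C1 + 3*x^4/4 - x^2 - 4*sin(3*x)/3


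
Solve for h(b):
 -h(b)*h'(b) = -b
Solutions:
 h(b) = -sqrt(C1 + b^2)
 h(b) = sqrt(C1 + b^2)


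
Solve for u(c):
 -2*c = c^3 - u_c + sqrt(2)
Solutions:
 u(c) = C1 + c^4/4 + c^2 + sqrt(2)*c


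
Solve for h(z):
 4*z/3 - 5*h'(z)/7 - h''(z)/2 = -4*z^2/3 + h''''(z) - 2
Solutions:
 h(z) = C1 + C2*exp(z*(-7*28^(1/3)*3^(2/3)/(90 + sqrt(8394))^(1/3) + 294^(1/3)*(90 + sqrt(8394))^(1/3))/84)*sin(3^(1/6)*z*(21*28^(1/3)/(90 + sqrt(8394))^(1/3) + 3^(2/3)*98^(1/3)*(90 + sqrt(8394))^(1/3))/84) + C3*exp(z*(-7*28^(1/3)*3^(2/3)/(90 + sqrt(8394))^(1/3) + 294^(1/3)*(90 + sqrt(8394))^(1/3))/84)*cos(3^(1/6)*z*(21*28^(1/3)/(90 + sqrt(8394))^(1/3) + 3^(2/3)*98^(1/3)*(90 + sqrt(8394))^(1/3))/84) + C4*exp(-z*(-7*28^(1/3)*3^(2/3)/(90 + sqrt(8394))^(1/3) + 294^(1/3)*(90 + sqrt(8394))^(1/3))/42) + 28*z^3/45 - 28*z^2/75 + 1246*z/375
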